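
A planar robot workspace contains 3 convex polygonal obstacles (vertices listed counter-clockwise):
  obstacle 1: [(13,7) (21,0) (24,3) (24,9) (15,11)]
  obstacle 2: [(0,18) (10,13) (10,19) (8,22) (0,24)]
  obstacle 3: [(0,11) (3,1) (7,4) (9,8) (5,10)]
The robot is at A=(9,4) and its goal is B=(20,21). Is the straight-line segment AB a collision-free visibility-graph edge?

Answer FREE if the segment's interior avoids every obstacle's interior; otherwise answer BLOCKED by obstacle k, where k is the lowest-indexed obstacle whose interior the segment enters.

FREE

Obstacle 1 [(13,7) (21,0) (24,3) (24,9) (15,11)]:
  edge (13,7)–(21,0): clear
  edge (21,0)–(24,3): clear
  edge (24,3)–(24,9): clear
  edge (24,9)–(15,11): clear
  edge (15,11)–(13,7): clear
  midpoint (29/2,25/2) outside
  → clear
Obstacle 2 [(0,18) (10,13) (10,19) (8,22) (0,24)]:
  edge (0,18)–(10,13): clear
  edge (10,13)–(10,19): clear
  edge (10,19)–(8,22): clear
  edge (8,22)–(0,24): clear
  edge (0,24)–(0,18): clear
  midpoint (29/2,25/2) outside
  → clear
Obstacle 3 [(0,11) (3,1) (7,4) (9,8) (5,10)]:
  edge (0,11)–(3,1): clear
  edge (3,1)–(7,4): clear
  edge (7,4)–(9,8): clear
  edge (9,8)–(5,10): clear
  edge (5,10)–(0,11): clear
  midpoint (29/2,25/2) outside
  → clear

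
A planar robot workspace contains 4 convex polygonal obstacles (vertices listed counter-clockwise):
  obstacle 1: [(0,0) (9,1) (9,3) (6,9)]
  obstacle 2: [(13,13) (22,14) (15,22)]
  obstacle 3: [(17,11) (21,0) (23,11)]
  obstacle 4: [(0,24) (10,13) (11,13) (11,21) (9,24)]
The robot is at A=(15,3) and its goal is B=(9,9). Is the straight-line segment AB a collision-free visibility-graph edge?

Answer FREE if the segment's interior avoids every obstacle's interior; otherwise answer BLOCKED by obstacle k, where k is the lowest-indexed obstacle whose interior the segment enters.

FREE

Obstacle 1 [(0,0) (9,1) (9,3) (6,9)]:
  edge (0,0)–(9,1): clear
  edge (9,1)–(9,3): clear
  edge (9,3)–(6,9): clear
  edge (6,9)–(0,0): clear
  midpoint (12,6) outside
  → clear
Obstacle 2 [(13,13) (22,14) (15,22)]:
  edge (13,13)–(22,14): clear
  edge (22,14)–(15,22): clear
  edge (15,22)–(13,13): clear
  midpoint (12,6) outside
  → clear
Obstacle 3 [(17,11) (21,0) (23,11)]:
  edge (17,11)–(21,0): clear
  edge (21,0)–(23,11): clear
  edge (23,11)–(17,11): clear
  midpoint (12,6) outside
  → clear
Obstacle 4 [(0,24) (10,13) (11,13) (11,21) (9,24)]:
  edge (0,24)–(10,13): clear
  edge (10,13)–(11,13): clear
  edge (11,13)–(11,21): clear
  edge (11,21)–(9,24): clear
  edge (9,24)–(0,24): clear
  midpoint (12,6) outside
  → clear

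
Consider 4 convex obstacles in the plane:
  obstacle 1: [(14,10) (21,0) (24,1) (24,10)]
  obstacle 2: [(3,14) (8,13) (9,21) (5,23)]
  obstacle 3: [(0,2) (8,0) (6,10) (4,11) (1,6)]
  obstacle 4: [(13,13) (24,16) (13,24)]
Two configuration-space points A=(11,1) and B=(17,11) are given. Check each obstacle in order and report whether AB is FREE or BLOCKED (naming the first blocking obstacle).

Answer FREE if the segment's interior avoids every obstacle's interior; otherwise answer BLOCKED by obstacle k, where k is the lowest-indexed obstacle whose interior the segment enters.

Obstacle 1 [(14,10) (21,0) (24,1) (24,10)]:
  edge (14,10)–(21,0): crosses AB
  edge (21,0)–(24,1): clear
  edge (24,1)–(24,10): clear
  edge (24,10)–(14,10): crosses AB
  → BLOCKED
Obstacle 2 [(3,14) (8,13) (9,21) (5,23)]:
  edge (3,14)–(8,13): clear
  edge (8,13)–(9,21): clear
  edge (9,21)–(5,23): clear
  edge (5,23)–(3,14): clear
  midpoint (14,6) outside
  → clear
Obstacle 3 [(0,2) (8,0) (6,10) (4,11) (1,6)]:
  edge (0,2)–(8,0): clear
  edge (8,0)–(6,10): clear
  edge (6,10)–(4,11): clear
  edge (4,11)–(1,6): clear
  edge (1,6)–(0,2): clear
  midpoint (14,6) outside
  → clear
Obstacle 4 [(13,13) (24,16) (13,24)]:
  edge (13,13)–(24,16): clear
  edge (24,16)–(13,24): clear
  edge (13,24)–(13,13): clear
  midpoint (14,6) outside
  → clear

BLOCKED by obstacle 1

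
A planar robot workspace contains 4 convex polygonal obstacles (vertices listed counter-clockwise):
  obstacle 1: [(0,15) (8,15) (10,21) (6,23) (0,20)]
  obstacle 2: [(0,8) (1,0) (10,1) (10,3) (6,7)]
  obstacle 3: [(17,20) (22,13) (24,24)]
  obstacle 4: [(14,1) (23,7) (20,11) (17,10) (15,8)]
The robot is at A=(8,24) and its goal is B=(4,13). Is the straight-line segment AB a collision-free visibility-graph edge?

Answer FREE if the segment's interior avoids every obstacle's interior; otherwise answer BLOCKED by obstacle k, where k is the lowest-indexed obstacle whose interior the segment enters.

BLOCKED by obstacle 1

Obstacle 1 [(0,15) (8,15) (10,21) (6,23) (0,20)]:
  edge (0,15)–(8,15): crosses AB
  edge (8,15)–(10,21): clear
  edge (10,21)–(6,23): crosses AB
  edge (6,23)–(0,20): clear
  edge (0,20)–(0,15): clear
  → BLOCKED
Obstacle 2 [(0,8) (1,0) (10,1) (10,3) (6,7)]:
  edge (0,8)–(1,0): clear
  edge (1,0)–(10,1): clear
  edge (10,1)–(10,3): clear
  edge (10,3)–(6,7): clear
  edge (6,7)–(0,8): clear
  midpoint (6,37/2) outside
  → clear
Obstacle 3 [(17,20) (22,13) (24,24)]:
  edge (17,20)–(22,13): clear
  edge (22,13)–(24,24): clear
  edge (24,24)–(17,20): clear
  midpoint (6,37/2) outside
  → clear
Obstacle 4 [(14,1) (23,7) (20,11) (17,10) (15,8)]:
  edge (14,1)–(23,7): clear
  edge (23,7)–(20,11): clear
  edge (20,11)–(17,10): clear
  edge (17,10)–(15,8): clear
  edge (15,8)–(14,1): clear
  midpoint (6,37/2) outside
  → clear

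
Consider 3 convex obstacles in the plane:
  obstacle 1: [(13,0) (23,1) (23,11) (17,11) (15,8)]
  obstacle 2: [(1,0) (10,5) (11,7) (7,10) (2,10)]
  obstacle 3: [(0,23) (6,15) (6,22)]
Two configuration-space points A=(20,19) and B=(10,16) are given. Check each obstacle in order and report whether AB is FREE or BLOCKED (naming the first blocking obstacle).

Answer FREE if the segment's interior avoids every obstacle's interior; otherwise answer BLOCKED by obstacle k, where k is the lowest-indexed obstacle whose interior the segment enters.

Obstacle 1 [(13,0) (23,1) (23,11) (17,11) (15,8)]:
  edge (13,0)–(23,1): clear
  edge (23,1)–(23,11): clear
  edge (23,11)–(17,11): clear
  edge (17,11)–(15,8): clear
  edge (15,8)–(13,0): clear
  midpoint (15,35/2) outside
  → clear
Obstacle 2 [(1,0) (10,5) (11,7) (7,10) (2,10)]:
  edge (1,0)–(10,5): clear
  edge (10,5)–(11,7): clear
  edge (11,7)–(7,10): clear
  edge (7,10)–(2,10): clear
  edge (2,10)–(1,0): clear
  midpoint (15,35/2) outside
  → clear
Obstacle 3 [(0,23) (6,15) (6,22)]:
  edge (0,23)–(6,15): clear
  edge (6,15)–(6,22): clear
  edge (6,22)–(0,23): clear
  midpoint (15,35/2) outside
  → clear

FREE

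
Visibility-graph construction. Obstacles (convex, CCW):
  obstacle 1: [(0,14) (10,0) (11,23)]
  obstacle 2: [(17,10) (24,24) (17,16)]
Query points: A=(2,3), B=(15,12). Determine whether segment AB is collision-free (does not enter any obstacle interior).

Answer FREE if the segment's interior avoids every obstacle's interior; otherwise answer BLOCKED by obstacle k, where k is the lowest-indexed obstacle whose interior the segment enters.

Obstacle 1 [(0,14) (10,0) (11,23)]:
  edge (0,14)–(10,0): crosses AB
  edge (10,0)–(11,23): crosses AB
  edge (11,23)–(0,14): clear
  → BLOCKED
Obstacle 2 [(17,10) (24,24) (17,16)]:
  edge (17,10)–(24,24): clear
  edge (24,24)–(17,16): clear
  edge (17,16)–(17,10): clear
  midpoint (17/2,15/2) outside
  → clear

BLOCKED by obstacle 1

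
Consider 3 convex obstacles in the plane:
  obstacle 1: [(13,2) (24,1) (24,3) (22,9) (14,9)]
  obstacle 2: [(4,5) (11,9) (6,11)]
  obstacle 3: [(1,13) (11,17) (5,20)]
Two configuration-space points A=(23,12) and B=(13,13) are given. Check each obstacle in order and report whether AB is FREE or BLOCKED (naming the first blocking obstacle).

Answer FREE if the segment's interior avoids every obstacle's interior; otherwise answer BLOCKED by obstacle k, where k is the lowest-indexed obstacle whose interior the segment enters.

Obstacle 1 [(13,2) (24,1) (24,3) (22,9) (14,9)]:
  edge (13,2)–(24,1): clear
  edge (24,1)–(24,3): clear
  edge (24,3)–(22,9): clear
  edge (22,9)–(14,9): clear
  edge (14,9)–(13,2): clear
  midpoint (18,25/2) outside
  → clear
Obstacle 2 [(4,5) (11,9) (6,11)]:
  edge (4,5)–(11,9): clear
  edge (11,9)–(6,11): clear
  edge (6,11)–(4,5): clear
  midpoint (18,25/2) outside
  → clear
Obstacle 3 [(1,13) (11,17) (5,20)]:
  edge (1,13)–(11,17): clear
  edge (11,17)–(5,20): clear
  edge (5,20)–(1,13): clear
  midpoint (18,25/2) outside
  → clear

FREE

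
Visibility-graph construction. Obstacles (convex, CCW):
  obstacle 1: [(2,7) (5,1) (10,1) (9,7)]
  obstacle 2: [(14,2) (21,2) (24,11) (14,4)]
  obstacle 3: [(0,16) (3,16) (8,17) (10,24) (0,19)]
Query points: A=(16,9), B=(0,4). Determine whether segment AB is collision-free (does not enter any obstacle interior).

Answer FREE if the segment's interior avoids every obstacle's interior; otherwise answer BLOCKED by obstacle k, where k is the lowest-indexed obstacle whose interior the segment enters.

Obstacle 1 [(2,7) (5,1) (10,1) (9,7)]:
  edge (2,7)–(5,1): crosses AB
  edge (5,1)–(10,1): clear
  edge (10,1)–(9,7): crosses AB
  edge (9,7)–(2,7): clear
  → BLOCKED
Obstacle 2 [(14,2) (21,2) (24,11) (14,4)]:
  edge (14,2)–(21,2): clear
  edge (21,2)–(24,11): clear
  edge (24,11)–(14,4): clear
  edge (14,4)–(14,2): clear
  midpoint (8,13/2) outside
  → clear
Obstacle 3 [(0,16) (3,16) (8,17) (10,24) (0,19)]:
  edge (0,16)–(3,16): clear
  edge (3,16)–(8,17): clear
  edge (8,17)–(10,24): clear
  edge (10,24)–(0,19): clear
  edge (0,19)–(0,16): clear
  midpoint (8,13/2) outside
  → clear

BLOCKED by obstacle 1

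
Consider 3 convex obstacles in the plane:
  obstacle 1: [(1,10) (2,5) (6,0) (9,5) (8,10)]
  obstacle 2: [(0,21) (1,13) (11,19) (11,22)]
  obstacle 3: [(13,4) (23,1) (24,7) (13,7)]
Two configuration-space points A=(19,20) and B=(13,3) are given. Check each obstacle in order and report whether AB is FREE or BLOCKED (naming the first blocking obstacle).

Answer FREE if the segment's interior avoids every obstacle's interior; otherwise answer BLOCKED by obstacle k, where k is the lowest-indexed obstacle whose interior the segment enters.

BLOCKED by obstacle 3

Obstacle 1 [(1,10) (2,5) (6,0) (9,5) (8,10)]:
  edge (1,10)–(2,5): clear
  edge (2,5)–(6,0): clear
  edge (6,0)–(9,5): clear
  edge (9,5)–(8,10): clear
  edge (8,10)–(1,10): clear
  midpoint (16,23/2) outside
  → clear
Obstacle 2 [(0,21) (1,13) (11,19) (11,22)]:
  edge (0,21)–(1,13): clear
  edge (1,13)–(11,19): clear
  edge (11,19)–(11,22): clear
  edge (11,22)–(0,21): clear
  midpoint (16,23/2) outside
  → clear
Obstacle 3 [(13,4) (23,1) (24,7) (13,7)]:
  edge (13,4)–(23,1): crosses AB
  edge (23,1)–(24,7): clear
  edge (24,7)–(13,7): crosses AB
  edge (13,7)–(13,4): clear
  → BLOCKED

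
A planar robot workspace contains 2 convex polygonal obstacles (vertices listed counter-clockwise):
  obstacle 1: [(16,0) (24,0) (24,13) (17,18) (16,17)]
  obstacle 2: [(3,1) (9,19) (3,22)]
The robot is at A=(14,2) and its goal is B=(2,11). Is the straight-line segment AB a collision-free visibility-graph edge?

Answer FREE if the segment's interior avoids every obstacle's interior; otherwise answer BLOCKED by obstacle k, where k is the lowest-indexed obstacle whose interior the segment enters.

Obstacle 1 [(16,0) (24,0) (24,13) (17,18) (16,17)]:
  edge (16,0)–(24,0): clear
  edge (24,0)–(24,13): clear
  edge (24,13)–(17,18): clear
  edge (17,18)–(16,17): clear
  edge (16,17)–(16,0): clear
  midpoint (8,13/2) outside
  → clear
Obstacle 2 [(3,1) (9,19) (3,22)]:
  edge (3,1)–(9,19): crosses AB
  edge (9,19)–(3,22): clear
  edge (3,22)–(3,1): crosses AB
  → BLOCKED

BLOCKED by obstacle 2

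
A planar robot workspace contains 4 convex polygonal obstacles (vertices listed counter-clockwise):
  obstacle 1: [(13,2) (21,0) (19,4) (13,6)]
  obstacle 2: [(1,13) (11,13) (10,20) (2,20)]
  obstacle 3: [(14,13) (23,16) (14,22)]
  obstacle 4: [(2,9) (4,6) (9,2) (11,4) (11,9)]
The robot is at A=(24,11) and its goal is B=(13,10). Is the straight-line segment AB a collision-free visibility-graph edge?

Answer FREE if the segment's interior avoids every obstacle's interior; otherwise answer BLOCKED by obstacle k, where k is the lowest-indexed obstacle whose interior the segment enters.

Obstacle 1 [(13,2) (21,0) (19,4) (13,6)]:
  edge (13,2)–(21,0): clear
  edge (21,0)–(19,4): clear
  edge (19,4)–(13,6): clear
  edge (13,6)–(13,2): clear
  midpoint (37/2,21/2) outside
  → clear
Obstacle 2 [(1,13) (11,13) (10,20) (2,20)]:
  edge (1,13)–(11,13): clear
  edge (11,13)–(10,20): clear
  edge (10,20)–(2,20): clear
  edge (2,20)–(1,13): clear
  midpoint (37/2,21/2) outside
  → clear
Obstacle 3 [(14,13) (23,16) (14,22)]:
  edge (14,13)–(23,16): clear
  edge (23,16)–(14,22): clear
  edge (14,22)–(14,13): clear
  midpoint (37/2,21/2) outside
  → clear
Obstacle 4 [(2,9) (4,6) (9,2) (11,4) (11,9)]:
  edge (2,9)–(4,6): clear
  edge (4,6)–(9,2): clear
  edge (9,2)–(11,4): clear
  edge (11,4)–(11,9): clear
  edge (11,9)–(2,9): clear
  midpoint (37/2,21/2) outside
  → clear

FREE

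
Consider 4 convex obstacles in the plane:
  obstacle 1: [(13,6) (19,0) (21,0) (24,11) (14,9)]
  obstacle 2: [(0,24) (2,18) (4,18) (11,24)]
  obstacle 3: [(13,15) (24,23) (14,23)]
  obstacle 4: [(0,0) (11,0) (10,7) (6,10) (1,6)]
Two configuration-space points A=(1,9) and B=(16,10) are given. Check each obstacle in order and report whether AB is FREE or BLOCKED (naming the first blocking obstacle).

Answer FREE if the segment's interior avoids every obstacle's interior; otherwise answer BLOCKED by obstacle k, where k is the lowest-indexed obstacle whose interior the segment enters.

Obstacle 1 [(13,6) (19,0) (21,0) (24,11) (14,9)]:
  edge (13,6)–(19,0): clear
  edge (19,0)–(21,0): clear
  edge (21,0)–(24,11): clear
  edge (24,11)–(14,9): clear
  edge (14,9)–(13,6): clear
  midpoint (17/2,19/2) outside
  → clear
Obstacle 2 [(0,24) (2,18) (4,18) (11,24)]:
  edge (0,24)–(2,18): clear
  edge (2,18)–(4,18): clear
  edge (4,18)–(11,24): clear
  edge (11,24)–(0,24): clear
  midpoint (17/2,19/2) outside
  → clear
Obstacle 3 [(13,15) (24,23) (14,23)]:
  edge (13,15)–(24,23): clear
  edge (24,23)–(14,23): clear
  edge (14,23)–(13,15): clear
  midpoint (17/2,19/2) outside
  → clear
Obstacle 4 [(0,0) (11,0) (10,7) (6,10) (1,6)]:
  edge (0,0)–(11,0): clear
  edge (11,0)–(10,7): clear
  edge (10,7)–(6,10): crosses AB
  edge (6,10)–(1,6): crosses AB
  edge (1,6)–(0,0): clear
  → BLOCKED

BLOCKED by obstacle 4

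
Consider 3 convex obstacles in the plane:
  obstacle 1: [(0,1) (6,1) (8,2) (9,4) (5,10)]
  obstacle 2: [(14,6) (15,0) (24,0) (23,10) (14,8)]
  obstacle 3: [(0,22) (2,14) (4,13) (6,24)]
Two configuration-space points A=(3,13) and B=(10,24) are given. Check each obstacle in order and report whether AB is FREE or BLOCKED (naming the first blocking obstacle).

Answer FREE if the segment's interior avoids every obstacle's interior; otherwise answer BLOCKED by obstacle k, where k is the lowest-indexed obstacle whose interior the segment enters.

Obstacle 1 [(0,1) (6,1) (8,2) (9,4) (5,10)]:
  edge (0,1)–(6,1): clear
  edge (6,1)–(8,2): clear
  edge (8,2)–(9,4): clear
  edge (9,4)–(5,10): clear
  edge (5,10)–(0,1): clear
  midpoint (13/2,37/2) outside
  → clear
Obstacle 2 [(14,6) (15,0) (24,0) (23,10) (14,8)]:
  edge (14,6)–(15,0): clear
  edge (15,0)–(24,0): clear
  edge (24,0)–(23,10): clear
  edge (23,10)–(14,8): clear
  edge (14,8)–(14,6): clear
  midpoint (13/2,37/2) outside
  → clear
Obstacle 3 [(0,22) (2,14) (4,13) (6,24)]:
  edge (0,22)–(2,14): clear
  edge (2,14)–(4,13): crosses AB
  edge (4,13)–(6,24): crosses AB
  edge (6,24)–(0,22): clear
  → BLOCKED

BLOCKED by obstacle 3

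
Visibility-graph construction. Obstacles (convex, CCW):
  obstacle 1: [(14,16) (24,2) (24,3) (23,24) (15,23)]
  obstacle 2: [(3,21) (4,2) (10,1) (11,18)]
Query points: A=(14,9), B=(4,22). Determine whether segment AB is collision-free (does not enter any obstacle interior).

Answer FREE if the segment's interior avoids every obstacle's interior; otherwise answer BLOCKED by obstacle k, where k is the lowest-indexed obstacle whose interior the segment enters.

BLOCKED by obstacle 2

Obstacle 1 [(14,16) (24,2) (24,3) (23,24) (15,23)]:
  edge (14,16)–(24,2): clear
  edge (24,2)–(24,3): clear
  edge (24,3)–(23,24): clear
  edge (23,24)–(15,23): clear
  edge (15,23)–(14,16): clear
  midpoint (9,31/2) outside
  → clear
Obstacle 2 [(3,21) (4,2) (10,1) (11,18)]:
  edge (3,21)–(4,2): clear
  edge (4,2)–(10,1): clear
  edge (10,1)–(11,18): crosses AB
  edge (11,18)–(3,21): crosses AB
  → BLOCKED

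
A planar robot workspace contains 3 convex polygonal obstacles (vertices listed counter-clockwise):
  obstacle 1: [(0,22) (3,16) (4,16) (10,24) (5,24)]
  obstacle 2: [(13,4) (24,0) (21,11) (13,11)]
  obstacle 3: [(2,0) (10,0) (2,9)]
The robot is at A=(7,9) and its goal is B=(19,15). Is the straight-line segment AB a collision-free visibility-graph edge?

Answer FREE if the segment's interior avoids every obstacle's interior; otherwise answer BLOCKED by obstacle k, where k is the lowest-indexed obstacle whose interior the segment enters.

FREE

Obstacle 1 [(0,22) (3,16) (4,16) (10,24) (5,24)]:
  edge (0,22)–(3,16): clear
  edge (3,16)–(4,16): clear
  edge (4,16)–(10,24): clear
  edge (10,24)–(5,24): clear
  edge (5,24)–(0,22): clear
  midpoint (13,12) outside
  → clear
Obstacle 2 [(13,4) (24,0) (21,11) (13,11)]:
  edge (13,4)–(24,0): clear
  edge (24,0)–(21,11): clear
  edge (21,11)–(13,11): clear
  edge (13,11)–(13,4): clear
  midpoint (13,12) outside
  → clear
Obstacle 3 [(2,0) (10,0) (2,9)]:
  edge (2,0)–(10,0): clear
  edge (10,0)–(2,9): clear
  edge (2,9)–(2,0): clear
  midpoint (13,12) outside
  → clear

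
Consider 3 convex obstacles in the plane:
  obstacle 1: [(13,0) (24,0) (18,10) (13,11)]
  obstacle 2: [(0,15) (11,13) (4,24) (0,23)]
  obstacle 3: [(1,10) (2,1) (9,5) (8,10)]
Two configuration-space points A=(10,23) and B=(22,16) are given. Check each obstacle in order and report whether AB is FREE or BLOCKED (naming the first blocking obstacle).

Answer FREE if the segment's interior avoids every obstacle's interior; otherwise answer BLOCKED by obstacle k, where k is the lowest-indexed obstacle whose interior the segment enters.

FREE

Obstacle 1 [(13,0) (24,0) (18,10) (13,11)]:
  edge (13,0)–(24,0): clear
  edge (24,0)–(18,10): clear
  edge (18,10)–(13,11): clear
  edge (13,11)–(13,0): clear
  midpoint (16,39/2) outside
  → clear
Obstacle 2 [(0,15) (11,13) (4,24) (0,23)]:
  edge (0,15)–(11,13): clear
  edge (11,13)–(4,24): clear
  edge (4,24)–(0,23): clear
  edge (0,23)–(0,15): clear
  midpoint (16,39/2) outside
  → clear
Obstacle 3 [(1,10) (2,1) (9,5) (8,10)]:
  edge (1,10)–(2,1): clear
  edge (2,1)–(9,5): clear
  edge (9,5)–(8,10): clear
  edge (8,10)–(1,10): clear
  midpoint (16,39/2) outside
  → clear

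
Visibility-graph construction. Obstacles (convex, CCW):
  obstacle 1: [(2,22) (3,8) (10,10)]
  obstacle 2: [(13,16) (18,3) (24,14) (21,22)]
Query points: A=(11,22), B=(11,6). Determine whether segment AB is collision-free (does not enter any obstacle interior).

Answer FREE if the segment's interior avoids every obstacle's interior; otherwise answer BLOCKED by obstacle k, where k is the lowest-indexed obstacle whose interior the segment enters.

FREE

Obstacle 1 [(2,22) (3,8) (10,10)]:
  edge (2,22)–(3,8): clear
  edge (3,8)–(10,10): clear
  edge (10,10)–(2,22): clear
  midpoint (11,14) outside
  → clear
Obstacle 2 [(13,16) (18,3) (24,14) (21,22)]:
  edge (13,16)–(18,3): clear
  edge (18,3)–(24,14): clear
  edge (24,14)–(21,22): clear
  edge (21,22)–(13,16): clear
  midpoint (11,14) outside
  → clear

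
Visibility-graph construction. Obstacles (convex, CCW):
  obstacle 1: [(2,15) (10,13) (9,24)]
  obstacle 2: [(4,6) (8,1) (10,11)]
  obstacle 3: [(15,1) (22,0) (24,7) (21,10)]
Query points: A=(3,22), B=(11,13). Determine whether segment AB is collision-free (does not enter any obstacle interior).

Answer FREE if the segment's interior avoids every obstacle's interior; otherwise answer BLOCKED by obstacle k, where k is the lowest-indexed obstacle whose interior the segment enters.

Obstacle 1 [(2,15) (10,13) (9,24)]:
  edge (2,15)–(10,13): clear
  edge (10,13)–(9,24): crosses AB
  edge (9,24)–(2,15): crosses AB
  → BLOCKED
Obstacle 2 [(4,6) (8,1) (10,11)]:
  edge (4,6)–(8,1): clear
  edge (8,1)–(10,11): clear
  edge (10,11)–(4,6): clear
  midpoint (7,35/2) outside
  → clear
Obstacle 3 [(15,1) (22,0) (24,7) (21,10)]:
  edge (15,1)–(22,0): clear
  edge (22,0)–(24,7): clear
  edge (24,7)–(21,10): clear
  edge (21,10)–(15,1): clear
  midpoint (7,35/2) outside
  → clear

BLOCKED by obstacle 1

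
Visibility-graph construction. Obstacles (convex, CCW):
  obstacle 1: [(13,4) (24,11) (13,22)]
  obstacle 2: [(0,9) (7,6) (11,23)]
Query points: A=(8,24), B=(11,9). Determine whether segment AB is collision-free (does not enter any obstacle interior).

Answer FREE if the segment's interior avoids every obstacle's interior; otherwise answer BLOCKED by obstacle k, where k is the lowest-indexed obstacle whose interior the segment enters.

BLOCKED by obstacle 2

Obstacle 1 [(13,4) (24,11) (13,22)]:
  edge (13,4)–(24,11): clear
  edge (24,11)–(13,22): clear
  edge (13,22)–(13,4): clear
  midpoint (19/2,33/2) outside
  → clear
Obstacle 2 [(0,9) (7,6) (11,23)]:
  edge (0,9)–(7,6): clear
  edge (7,6)–(11,23): crosses AB
  edge (11,23)–(0,9): crosses AB
  → BLOCKED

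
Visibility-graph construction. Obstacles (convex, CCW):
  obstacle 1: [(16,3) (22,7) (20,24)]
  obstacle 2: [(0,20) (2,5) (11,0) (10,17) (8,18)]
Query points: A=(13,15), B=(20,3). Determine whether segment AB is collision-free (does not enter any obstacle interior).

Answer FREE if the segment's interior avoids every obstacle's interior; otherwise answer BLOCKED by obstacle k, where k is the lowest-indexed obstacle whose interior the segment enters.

Obstacle 1 [(16,3) (22,7) (20,24)]:
  edge (16,3)–(22,7): crosses AB
  edge (22,7)–(20,24): clear
  edge (20,24)–(16,3): crosses AB
  → BLOCKED
Obstacle 2 [(0,20) (2,5) (11,0) (10,17) (8,18)]:
  edge (0,20)–(2,5): clear
  edge (2,5)–(11,0): clear
  edge (11,0)–(10,17): clear
  edge (10,17)–(8,18): clear
  edge (8,18)–(0,20): clear
  midpoint (33/2,9) outside
  → clear

BLOCKED by obstacle 1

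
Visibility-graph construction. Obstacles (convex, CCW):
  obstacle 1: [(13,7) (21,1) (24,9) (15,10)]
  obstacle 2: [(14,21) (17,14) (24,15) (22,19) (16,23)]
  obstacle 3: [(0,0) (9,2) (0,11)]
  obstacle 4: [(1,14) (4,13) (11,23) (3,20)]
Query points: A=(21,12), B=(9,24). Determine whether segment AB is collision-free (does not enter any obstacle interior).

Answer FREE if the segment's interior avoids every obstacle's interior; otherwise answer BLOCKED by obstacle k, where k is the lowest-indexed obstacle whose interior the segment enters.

BLOCKED by obstacle 2

Obstacle 1 [(13,7) (21,1) (24,9) (15,10)]:
  edge (13,7)–(21,1): clear
  edge (21,1)–(24,9): clear
  edge (24,9)–(15,10): clear
  edge (15,10)–(13,7): clear
  midpoint (15,18) outside
  → clear
Obstacle 2 [(14,21) (17,14) (24,15) (22,19) (16,23)]:
  edge (14,21)–(17,14): crosses AB
  edge (17,14)–(24,15): crosses AB
  edge (24,15)–(22,19): clear
  edge (22,19)–(16,23): clear
  edge (16,23)–(14,21): clear
  → BLOCKED
Obstacle 3 [(0,0) (9,2) (0,11)]:
  edge (0,0)–(9,2): clear
  edge (9,2)–(0,11): clear
  edge (0,11)–(0,0): clear
  midpoint (15,18) outside
  → clear
Obstacle 4 [(1,14) (4,13) (11,23) (3,20)]:
  edge (1,14)–(4,13): clear
  edge (4,13)–(11,23): crosses AB
  edge (11,23)–(3,20): crosses AB
  edge (3,20)–(1,14): clear
  → BLOCKED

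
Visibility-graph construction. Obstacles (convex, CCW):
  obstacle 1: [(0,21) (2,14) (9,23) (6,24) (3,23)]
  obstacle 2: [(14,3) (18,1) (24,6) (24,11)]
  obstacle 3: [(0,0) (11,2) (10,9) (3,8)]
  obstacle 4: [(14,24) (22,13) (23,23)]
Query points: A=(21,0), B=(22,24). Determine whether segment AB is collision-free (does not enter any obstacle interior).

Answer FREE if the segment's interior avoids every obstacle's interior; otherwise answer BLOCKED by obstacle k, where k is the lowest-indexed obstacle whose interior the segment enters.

Obstacle 1 [(0,21) (2,14) (9,23) (6,24) (3,23)]:
  edge (0,21)–(2,14): clear
  edge (2,14)–(9,23): clear
  edge (9,23)–(6,24): clear
  edge (6,24)–(3,23): clear
  edge (3,23)–(0,21): clear
  midpoint (43/2,12) outside
  → clear
Obstacle 2 [(14,3) (18,1) (24,6) (24,11)]:
  edge (14,3)–(18,1): clear
  edge (18,1)–(24,6): crosses AB
  edge (24,6)–(24,11): clear
  edge (24,11)–(14,3): crosses AB
  → BLOCKED
Obstacle 3 [(0,0) (11,2) (10,9) (3,8)]:
  edge (0,0)–(11,2): clear
  edge (11,2)–(10,9): clear
  edge (10,9)–(3,8): clear
  edge (3,8)–(0,0): clear
  midpoint (43/2,12) outside
  → clear
Obstacle 4 [(14,24) (22,13) (23,23)]:
  edge (14,24)–(22,13): crosses AB
  edge (22,13)–(23,23): clear
  edge (23,23)–(14,24): crosses AB
  → BLOCKED

BLOCKED by obstacle 2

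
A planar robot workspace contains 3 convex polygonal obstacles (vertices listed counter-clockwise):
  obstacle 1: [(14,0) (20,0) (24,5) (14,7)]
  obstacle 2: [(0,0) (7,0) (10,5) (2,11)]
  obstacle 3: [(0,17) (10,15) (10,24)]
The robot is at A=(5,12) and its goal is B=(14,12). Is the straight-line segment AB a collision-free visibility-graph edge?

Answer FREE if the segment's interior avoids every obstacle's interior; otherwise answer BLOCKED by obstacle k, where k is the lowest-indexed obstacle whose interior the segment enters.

Obstacle 1 [(14,0) (20,0) (24,5) (14,7)]:
  edge (14,0)–(20,0): clear
  edge (20,0)–(24,5): clear
  edge (24,5)–(14,7): clear
  edge (14,7)–(14,0): clear
  midpoint (19/2,12) outside
  → clear
Obstacle 2 [(0,0) (7,0) (10,5) (2,11)]:
  edge (0,0)–(7,0): clear
  edge (7,0)–(10,5): clear
  edge (10,5)–(2,11): clear
  edge (2,11)–(0,0): clear
  midpoint (19/2,12) outside
  → clear
Obstacle 3 [(0,17) (10,15) (10,24)]:
  edge (0,17)–(10,15): clear
  edge (10,15)–(10,24): clear
  edge (10,24)–(0,17): clear
  midpoint (19/2,12) outside
  → clear

FREE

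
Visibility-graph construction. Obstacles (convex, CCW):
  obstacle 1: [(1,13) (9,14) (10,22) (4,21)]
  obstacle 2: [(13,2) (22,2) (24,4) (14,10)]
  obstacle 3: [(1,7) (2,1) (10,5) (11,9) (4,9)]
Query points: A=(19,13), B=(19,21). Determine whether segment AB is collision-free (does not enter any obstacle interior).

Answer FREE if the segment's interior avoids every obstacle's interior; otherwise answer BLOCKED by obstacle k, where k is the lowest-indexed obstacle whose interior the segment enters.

FREE

Obstacle 1 [(1,13) (9,14) (10,22) (4,21)]:
  edge (1,13)–(9,14): clear
  edge (9,14)–(10,22): clear
  edge (10,22)–(4,21): clear
  edge (4,21)–(1,13): clear
  midpoint (19,17) outside
  → clear
Obstacle 2 [(13,2) (22,2) (24,4) (14,10)]:
  edge (13,2)–(22,2): clear
  edge (22,2)–(24,4): clear
  edge (24,4)–(14,10): clear
  edge (14,10)–(13,2): clear
  midpoint (19,17) outside
  → clear
Obstacle 3 [(1,7) (2,1) (10,5) (11,9) (4,9)]:
  edge (1,7)–(2,1): clear
  edge (2,1)–(10,5): clear
  edge (10,5)–(11,9): clear
  edge (11,9)–(4,9): clear
  edge (4,9)–(1,7): clear
  midpoint (19,17) outside
  → clear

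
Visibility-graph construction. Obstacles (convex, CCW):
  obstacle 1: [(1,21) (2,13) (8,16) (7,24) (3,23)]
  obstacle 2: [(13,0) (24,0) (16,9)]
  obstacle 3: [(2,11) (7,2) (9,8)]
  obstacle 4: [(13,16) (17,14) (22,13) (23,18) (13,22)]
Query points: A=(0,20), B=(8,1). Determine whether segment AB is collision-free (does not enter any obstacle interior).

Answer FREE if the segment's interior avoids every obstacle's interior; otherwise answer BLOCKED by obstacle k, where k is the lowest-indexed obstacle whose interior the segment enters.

Obstacle 1 [(1,21) (2,13) (8,16) (7,24) (3,23)]:
  edge (1,21)–(2,13): crosses AB
  edge (2,13)–(8,16): crosses AB
  edge (8,16)–(7,24): clear
  edge (7,24)–(3,23): clear
  edge (3,23)–(1,21): clear
  → BLOCKED
Obstacle 2 [(13,0) (24,0) (16,9)]:
  edge (13,0)–(24,0): clear
  edge (24,0)–(16,9): clear
  edge (16,9)–(13,0): clear
  midpoint (4,21/2) outside
  → clear
Obstacle 3 [(2,11) (7,2) (9,8)]:
  edge (2,11)–(7,2): clear
  edge (7,2)–(9,8): crosses AB
  edge (9,8)–(2,11): crosses AB
  → BLOCKED
Obstacle 4 [(13,16) (17,14) (22,13) (23,18) (13,22)]:
  edge (13,16)–(17,14): clear
  edge (17,14)–(22,13): clear
  edge (22,13)–(23,18): clear
  edge (23,18)–(13,22): clear
  edge (13,22)–(13,16): clear
  midpoint (4,21/2) outside
  → clear

BLOCKED by obstacle 1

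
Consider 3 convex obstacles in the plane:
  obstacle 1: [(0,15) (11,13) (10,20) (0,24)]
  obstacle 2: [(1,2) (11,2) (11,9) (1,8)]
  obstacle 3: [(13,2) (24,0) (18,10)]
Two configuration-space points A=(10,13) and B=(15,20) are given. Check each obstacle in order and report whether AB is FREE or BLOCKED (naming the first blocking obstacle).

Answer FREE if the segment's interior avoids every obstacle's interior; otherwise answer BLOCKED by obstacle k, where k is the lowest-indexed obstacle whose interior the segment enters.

Obstacle 1 [(0,15) (11,13) (10,20) (0,24)]:
  edge (0,15)–(11,13): crosses AB
  edge (11,13)–(10,20): crosses AB
  edge (10,20)–(0,24): clear
  edge (0,24)–(0,15): clear
  → BLOCKED
Obstacle 2 [(1,2) (11,2) (11,9) (1,8)]:
  edge (1,2)–(11,2): clear
  edge (11,2)–(11,9): clear
  edge (11,9)–(1,8): clear
  edge (1,8)–(1,2): clear
  midpoint (25/2,33/2) outside
  → clear
Obstacle 3 [(13,2) (24,0) (18,10)]:
  edge (13,2)–(24,0): clear
  edge (24,0)–(18,10): clear
  edge (18,10)–(13,2): clear
  midpoint (25/2,33/2) outside
  → clear

BLOCKED by obstacle 1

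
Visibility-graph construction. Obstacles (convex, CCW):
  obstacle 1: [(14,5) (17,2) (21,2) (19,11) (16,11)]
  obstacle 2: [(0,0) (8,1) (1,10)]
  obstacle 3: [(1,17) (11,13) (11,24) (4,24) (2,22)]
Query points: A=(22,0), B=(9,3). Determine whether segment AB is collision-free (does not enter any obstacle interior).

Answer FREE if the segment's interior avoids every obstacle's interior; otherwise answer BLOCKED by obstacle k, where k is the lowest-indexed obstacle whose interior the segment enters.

FREE

Obstacle 1 [(14,5) (17,2) (21,2) (19,11) (16,11)]:
  edge (14,5)–(17,2): clear
  edge (17,2)–(21,2): clear
  edge (21,2)–(19,11): clear
  edge (19,11)–(16,11): clear
  edge (16,11)–(14,5): clear
  midpoint (31/2,3/2) outside
  → clear
Obstacle 2 [(0,0) (8,1) (1,10)]:
  edge (0,0)–(8,1): clear
  edge (8,1)–(1,10): clear
  edge (1,10)–(0,0): clear
  midpoint (31/2,3/2) outside
  → clear
Obstacle 3 [(1,17) (11,13) (11,24) (4,24) (2,22)]:
  edge (1,17)–(11,13): clear
  edge (11,13)–(11,24): clear
  edge (11,24)–(4,24): clear
  edge (4,24)–(2,22): clear
  edge (2,22)–(1,17): clear
  midpoint (31/2,3/2) outside
  → clear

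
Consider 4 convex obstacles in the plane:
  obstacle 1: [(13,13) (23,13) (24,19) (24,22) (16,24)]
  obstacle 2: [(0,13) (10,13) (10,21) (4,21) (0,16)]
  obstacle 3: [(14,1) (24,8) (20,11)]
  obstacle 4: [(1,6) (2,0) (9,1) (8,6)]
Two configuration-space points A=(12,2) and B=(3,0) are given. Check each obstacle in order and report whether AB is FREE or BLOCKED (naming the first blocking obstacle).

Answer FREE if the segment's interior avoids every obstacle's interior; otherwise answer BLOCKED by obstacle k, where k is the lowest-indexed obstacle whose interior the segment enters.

Obstacle 1 [(13,13) (23,13) (24,19) (24,22) (16,24)]:
  edge (13,13)–(23,13): clear
  edge (23,13)–(24,19): clear
  edge (24,19)–(24,22): clear
  edge (24,22)–(16,24): clear
  edge (16,24)–(13,13): clear
  midpoint (15/2,1) outside
  → clear
Obstacle 2 [(0,13) (10,13) (10,21) (4,21) (0,16)]:
  edge (0,13)–(10,13): clear
  edge (10,13)–(10,21): clear
  edge (10,21)–(4,21): clear
  edge (4,21)–(0,16): clear
  edge (0,16)–(0,13): clear
  midpoint (15/2,1) outside
  → clear
Obstacle 3 [(14,1) (24,8) (20,11)]:
  edge (14,1)–(24,8): clear
  edge (24,8)–(20,11): clear
  edge (20,11)–(14,1): clear
  midpoint (15/2,1) outside
  → clear
Obstacle 4 [(1,6) (2,0) (9,1) (8,6)]:
  edge (1,6)–(2,0): clear
  edge (2,0)–(9,1): crosses AB
  edge (9,1)–(8,6): crosses AB
  edge (8,6)–(1,6): clear
  → BLOCKED

BLOCKED by obstacle 4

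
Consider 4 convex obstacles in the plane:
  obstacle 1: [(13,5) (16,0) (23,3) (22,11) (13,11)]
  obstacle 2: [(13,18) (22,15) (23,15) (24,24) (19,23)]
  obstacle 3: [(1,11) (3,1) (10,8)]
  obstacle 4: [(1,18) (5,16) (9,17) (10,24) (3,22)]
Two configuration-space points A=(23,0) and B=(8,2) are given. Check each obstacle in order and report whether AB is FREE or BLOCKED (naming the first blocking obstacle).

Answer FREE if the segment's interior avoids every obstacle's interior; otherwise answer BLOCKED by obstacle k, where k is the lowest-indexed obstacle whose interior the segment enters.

Obstacle 1 [(13,5) (16,0) (23,3) (22,11) (13,11)]:
  edge (13,5)–(16,0): crosses AB
  edge (16,0)–(23,3): crosses AB
  edge (23,3)–(22,11): clear
  edge (22,11)–(13,11): clear
  edge (13,11)–(13,5): clear
  → BLOCKED
Obstacle 2 [(13,18) (22,15) (23,15) (24,24) (19,23)]:
  edge (13,18)–(22,15): clear
  edge (22,15)–(23,15): clear
  edge (23,15)–(24,24): clear
  edge (24,24)–(19,23): clear
  edge (19,23)–(13,18): clear
  midpoint (31/2,1) outside
  → clear
Obstacle 3 [(1,11) (3,1) (10,8)]:
  edge (1,11)–(3,1): clear
  edge (3,1)–(10,8): clear
  edge (10,8)–(1,11): clear
  midpoint (31/2,1) outside
  → clear
Obstacle 4 [(1,18) (5,16) (9,17) (10,24) (3,22)]:
  edge (1,18)–(5,16): clear
  edge (5,16)–(9,17): clear
  edge (9,17)–(10,24): clear
  edge (10,24)–(3,22): clear
  edge (3,22)–(1,18): clear
  midpoint (31/2,1) outside
  → clear

BLOCKED by obstacle 1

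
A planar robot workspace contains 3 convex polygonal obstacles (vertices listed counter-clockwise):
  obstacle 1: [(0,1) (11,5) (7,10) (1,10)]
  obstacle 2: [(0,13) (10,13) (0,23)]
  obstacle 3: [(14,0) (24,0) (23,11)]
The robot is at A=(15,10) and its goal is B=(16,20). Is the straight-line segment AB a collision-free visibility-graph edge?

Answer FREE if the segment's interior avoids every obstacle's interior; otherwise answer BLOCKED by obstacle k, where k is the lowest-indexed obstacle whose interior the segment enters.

FREE

Obstacle 1 [(0,1) (11,5) (7,10) (1,10)]:
  edge (0,1)–(11,5): clear
  edge (11,5)–(7,10): clear
  edge (7,10)–(1,10): clear
  edge (1,10)–(0,1): clear
  midpoint (31/2,15) outside
  → clear
Obstacle 2 [(0,13) (10,13) (0,23)]:
  edge (0,13)–(10,13): clear
  edge (10,13)–(0,23): clear
  edge (0,23)–(0,13): clear
  midpoint (31/2,15) outside
  → clear
Obstacle 3 [(14,0) (24,0) (23,11)]:
  edge (14,0)–(24,0): clear
  edge (24,0)–(23,11): clear
  edge (23,11)–(14,0): clear
  midpoint (31/2,15) outside
  → clear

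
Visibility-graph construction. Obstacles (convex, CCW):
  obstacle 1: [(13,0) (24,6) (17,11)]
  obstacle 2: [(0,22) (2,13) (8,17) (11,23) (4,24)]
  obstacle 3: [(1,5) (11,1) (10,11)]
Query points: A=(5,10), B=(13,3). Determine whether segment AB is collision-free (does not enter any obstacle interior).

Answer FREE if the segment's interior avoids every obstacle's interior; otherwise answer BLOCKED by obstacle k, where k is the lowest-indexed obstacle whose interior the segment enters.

Obstacle 1 [(13,0) (24,6) (17,11)]:
  edge (13,0)–(24,6): clear
  edge (24,6)–(17,11): clear
  edge (17,11)–(13,0): clear
  midpoint (9,13/2) outside
  → clear
Obstacle 2 [(0,22) (2,13) (8,17) (11,23) (4,24)]:
  edge (0,22)–(2,13): clear
  edge (2,13)–(8,17): clear
  edge (8,17)–(11,23): clear
  edge (11,23)–(4,24): clear
  edge (4,24)–(0,22): clear
  midpoint (9,13/2) outside
  → clear
Obstacle 3 [(1,5) (11,1) (10,11)]:
  edge (1,5)–(11,1): clear
  edge (11,1)–(10,11): crosses AB
  edge (10,11)–(1,5): crosses AB
  → BLOCKED

BLOCKED by obstacle 3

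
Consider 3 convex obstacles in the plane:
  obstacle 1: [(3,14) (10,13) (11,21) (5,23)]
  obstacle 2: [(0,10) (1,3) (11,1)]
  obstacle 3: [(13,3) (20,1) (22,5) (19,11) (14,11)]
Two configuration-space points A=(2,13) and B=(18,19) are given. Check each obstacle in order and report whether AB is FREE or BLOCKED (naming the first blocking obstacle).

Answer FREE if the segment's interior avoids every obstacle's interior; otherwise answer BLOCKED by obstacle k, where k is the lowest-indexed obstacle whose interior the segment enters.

BLOCKED by obstacle 1

Obstacle 1 [(3,14) (10,13) (11,21) (5,23)]:
  edge (3,14)–(10,13): crosses AB
  edge (10,13)–(11,21): crosses AB
  edge (11,21)–(5,23): clear
  edge (5,23)–(3,14): clear
  → BLOCKED
Obstacle 2 [(0,10) (1,3) (11,1)]:
  edge (0,10)–(1,3): clear
  edge (1,3)–(11,1): clear
  edge (11,1)–(0,10): clear
  midpoint (10,16) outside
  → clear
Obstacle 3 [(13,3) (20,1) (22,5) (19,11) (14,11)]:
  edge (13,3)–(20,1): clear
  edge (20,1)–(22,5): clear
  edge (22,5)–(19,11): clear
  edge (19,11)–(14,11): clear
  edge (14,11)–(13,3): clear
  midpoint (10,16) outside
  → clear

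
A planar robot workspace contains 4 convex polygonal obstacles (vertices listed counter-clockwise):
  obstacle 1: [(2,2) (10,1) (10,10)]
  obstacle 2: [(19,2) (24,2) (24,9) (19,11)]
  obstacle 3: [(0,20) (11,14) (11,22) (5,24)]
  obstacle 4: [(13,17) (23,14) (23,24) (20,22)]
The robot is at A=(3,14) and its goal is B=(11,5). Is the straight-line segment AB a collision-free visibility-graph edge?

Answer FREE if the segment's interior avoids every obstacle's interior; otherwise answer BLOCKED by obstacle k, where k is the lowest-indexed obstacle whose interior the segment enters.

BLOCKED by obstacle 1

Obstacle 1 [(2,2) (10,1) (10,10)]:
  edge (2,2)–(10,1): clear
  edge (10,1)–(10,10): crosses AB
  edge (10,10)–(2,2): crosses AB
  → BLOCKED
Obstacle 2 [(19,2) (24,2) (24,9) (19,11)]:
  edge (19,2)–(24,2): clear
  edge (24,2)–(24,9): clear
  edge (24,9)–(19,11): clear
  edge (19,11)–(19,2): clear
  midpoint (7,19/2) outside
  → clear
Obstacle 3 [(0,20) (11,14) (11,22) (5,24)]:
  edge (0,20)–(11,14): clear
  edge (11,14)–(11,22): clear
  edge (11,22)–(5,24): clear
  edge (5,24)–(0,20): clear
  midpoint (7,19/2) outside
  → clear
Obstacle 4 [(13,17) (23,14) (23,24) (20,22)]:
  edge (13,17)–(23,14): clear
  edge (23,14)–(23,24): clear
  edge (23,24)–(20,22): clear
  edge (20,22)–(13,17): clear
  midpoint (7,19/2) outside
  → clear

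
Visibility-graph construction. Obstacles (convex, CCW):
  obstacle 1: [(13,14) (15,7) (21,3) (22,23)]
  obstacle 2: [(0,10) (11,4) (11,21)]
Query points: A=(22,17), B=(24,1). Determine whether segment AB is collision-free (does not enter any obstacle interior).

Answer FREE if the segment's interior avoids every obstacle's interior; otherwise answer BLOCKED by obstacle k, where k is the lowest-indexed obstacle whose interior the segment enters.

FREE

Obstacle 1 [(13,14) (15,7) (21,3) (22,23)]:
  edge (13,14)–(15,7): clear
  edge (15,7)–(21,3): clear
  edge (21,3)–(22,23): clear
  edge (22,23)–(13,14): clear
  midpoint (23,9) outside
  → clear
Obstacle 2 [(0,10) (11,4) (11,21)]:
  edge (0,10)–(11,4): clear
  edge (11,4)–(11,21): clear
  edge (11,21)–(0,10): clear
  midpoint (23,9) outside
  → clear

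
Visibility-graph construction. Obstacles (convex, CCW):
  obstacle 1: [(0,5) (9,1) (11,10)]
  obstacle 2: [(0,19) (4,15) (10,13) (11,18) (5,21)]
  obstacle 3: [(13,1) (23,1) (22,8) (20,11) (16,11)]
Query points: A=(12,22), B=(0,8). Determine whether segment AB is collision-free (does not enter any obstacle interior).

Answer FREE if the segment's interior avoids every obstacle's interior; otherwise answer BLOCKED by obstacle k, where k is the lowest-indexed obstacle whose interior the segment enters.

BLOCKED by obstacle 2

Obstacle 1 [(0,5) (9,1) (11,10)]:
  edge (0,5)–(9,1): clear
  edge (9,1)–(11,10): clear
  edge (11,10)–(0,5): clear
  midpoint (6,15) outside
  → clear
Obstacle 2 [(0,19) (4,15) (10,13) (11,18) (5,21)]:
  edge (0,19)–(4,15): clear
  edge (4,15)–(10,13): crosses AB
  edge (10,13)–(11,18): clear
  edge (11,18)–(5,21): crosses AB
  edge (5,21)–(0,19): clear
  → BLOCKED
Obstacle 3 [(13,1) (23,1) (22,8) (20,11) (16,11)]:
  edge (13,1)–(23,1): clear
  edge (23,1)–(22,8): clear
  edge (22,8)–(20,11): clear
  edge (20,11)–(16,11): clear
  edge (16,11)–(13,1): clear
  midpoint (6,15) outside
  → clear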